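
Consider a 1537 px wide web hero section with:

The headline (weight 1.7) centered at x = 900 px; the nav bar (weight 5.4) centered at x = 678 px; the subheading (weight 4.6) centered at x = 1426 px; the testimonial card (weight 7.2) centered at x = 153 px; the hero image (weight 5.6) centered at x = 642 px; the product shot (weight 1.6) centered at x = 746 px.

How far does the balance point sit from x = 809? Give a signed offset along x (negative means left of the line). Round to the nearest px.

Total weight = 1.7 + 5.4 + 4.6 + 7.2 + 5.6 + 1.6 = 26.1.
x: moment 17641.2 / weight 26.1 ≈ 675.91
Difference: 675.91 − 809 ≈ -133.09.

≈ -133 px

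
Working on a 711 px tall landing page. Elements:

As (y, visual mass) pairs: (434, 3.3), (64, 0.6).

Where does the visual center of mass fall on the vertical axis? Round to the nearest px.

y ≈ 377

Total weight = 3.3 + 0.6 = 3.9.
Σw·y = 3.3·434 + 0.6·64 = 1470.6, so ȳ = 1470.6/3.9 ≈ 377.08.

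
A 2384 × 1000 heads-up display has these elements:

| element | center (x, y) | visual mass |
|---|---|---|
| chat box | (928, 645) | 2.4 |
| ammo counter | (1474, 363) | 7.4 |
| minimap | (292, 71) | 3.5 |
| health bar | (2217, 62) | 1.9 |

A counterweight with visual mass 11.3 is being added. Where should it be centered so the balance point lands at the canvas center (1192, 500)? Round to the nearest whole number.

After adding the counterweight, total weight = 2.4 + 7.4 + 3.5 + 1.9 + 11.3 = 26.5.
Along x: (18369.1 + 11.3·x) / 26.5 = 1192 (existing moment 2.4·928 + 7.4·1474 + 3.5·292 + 1.9·2217 = 18369.1) ⇒ x = (31588.0 − 18369.1) / 11.3 ≈ 1169.81.
Along y: (4600.5 + 11.3·y) / 26.5 = 500 (existing moment 2.4·645 + 7.4·363 + 3.5·71 + 1.9·62 = 4600.5) ⇒ y = (13250.0 − 4600.5) / 11.3 ≈ 765.44.

(1170, 765)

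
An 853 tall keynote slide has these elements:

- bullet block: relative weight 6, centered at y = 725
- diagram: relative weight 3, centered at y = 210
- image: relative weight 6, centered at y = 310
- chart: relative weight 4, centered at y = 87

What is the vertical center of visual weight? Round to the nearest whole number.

y ≈ 378

Σw = 6 + 3 + 6 + 4 = 19.
y: (6·725 + 3·210 + 6·310 + 4·87) / 19 = 7188 / 19 ≈ 378.32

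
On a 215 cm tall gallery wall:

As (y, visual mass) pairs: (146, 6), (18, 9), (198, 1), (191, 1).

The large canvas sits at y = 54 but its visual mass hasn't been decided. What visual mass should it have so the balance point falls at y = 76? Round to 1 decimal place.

Fixed elements: Σw = 6 + 9 + 1 + 1 = 17, Σw·y = 6·146 + 9·18 + 1·198 + 1·191 = 1427.
For the centroid to hit 76: (1427 + w·54) / (17 + w) = 76.
Rearranging, w·(54 − 76) = 76·17 − 1427 = -135, so w ≈ -135/-22 = 6.14.

w ≈ 6.1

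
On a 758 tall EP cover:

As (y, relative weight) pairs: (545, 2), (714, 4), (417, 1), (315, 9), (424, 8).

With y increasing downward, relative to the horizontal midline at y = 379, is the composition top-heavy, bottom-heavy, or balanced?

Weights sum to 2 + 4 + 1 + 9 + 8 = 24.
y: (2·545 + 4·714 + 1·417 + 9·315 + 8·424) / 24 = 10590 / 24 ≈ 441.25
441.2 vs midline 379 → bottom-heavy.

bottom-heavy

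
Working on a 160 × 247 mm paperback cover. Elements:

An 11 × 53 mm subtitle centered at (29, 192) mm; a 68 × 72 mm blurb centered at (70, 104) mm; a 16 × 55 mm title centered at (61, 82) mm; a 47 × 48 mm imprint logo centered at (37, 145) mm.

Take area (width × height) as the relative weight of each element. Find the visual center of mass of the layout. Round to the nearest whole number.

Taking area as weight: subtitle 11·53 = 583, blurb 68·72 = 4896, title 16·55 = 880, imprint logo 47·48 = 2256. Sum 8615.
Σw·x = 583·29 + 4896·70 + 880·61 + 2256·37 = 496779, so x̄ = 496779/8615 ≈ 57.66.
Σw·y = 583·192 + 4896·104 + 880·82 + 2256·145 = 1020400, so ȳ = 1020400/8615 ≈ 118.44.

(58, 118)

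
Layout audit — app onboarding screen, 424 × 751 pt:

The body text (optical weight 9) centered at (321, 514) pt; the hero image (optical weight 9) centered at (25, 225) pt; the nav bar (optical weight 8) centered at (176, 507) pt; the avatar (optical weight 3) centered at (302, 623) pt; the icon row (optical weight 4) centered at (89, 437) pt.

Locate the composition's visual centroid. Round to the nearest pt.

Weights sum to 9 + 9 + 8 + 3 + 4 = 33.
x-moment: 9·321 + 9·25 + 8·176 + 3·302 + 4·89 = 5784; centroid 5784/33 ≈ 175.27.
y-moment: 9·514 + 9·225 + 8·507 + 3·623 + 4·437 = 14324; centroid 14324/33 ≈ 434.06.

(175, 434)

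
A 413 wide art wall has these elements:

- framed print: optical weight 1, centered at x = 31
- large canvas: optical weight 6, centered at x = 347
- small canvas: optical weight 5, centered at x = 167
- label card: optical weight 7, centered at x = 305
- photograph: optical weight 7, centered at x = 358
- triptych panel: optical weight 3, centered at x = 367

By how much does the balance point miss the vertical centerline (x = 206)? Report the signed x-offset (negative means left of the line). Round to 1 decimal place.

Weights sum to 1 + 6 + 5 + 7 + 7 + 3 = 29.
x-moment: 1·31 + 6·347 + 5·167 + 7·305 + 7·358 + 3·367 = 8690; centroid 8690/29 ≈ 299.66.
Difference: 299.66 − 206 ≈ 93.66.

≈ 93.7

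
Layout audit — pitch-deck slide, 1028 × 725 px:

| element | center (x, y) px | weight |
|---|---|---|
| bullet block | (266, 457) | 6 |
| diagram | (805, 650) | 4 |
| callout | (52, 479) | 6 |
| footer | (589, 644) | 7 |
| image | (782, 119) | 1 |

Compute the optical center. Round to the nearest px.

Σw = 6 + 4 + 6 + 7 + 1 = 24.
x-moment: 6·266 + 4·805 + 6·52 + 7·589 + 1·782 = 10033; centroid 10033/24 ≈ 418.04.
y-moment: 6·457 + 4·650 + 6·479 + 7·644 + 1·119 = 12843; centroid 12843/24 ≈ 535.12.

(418, 535)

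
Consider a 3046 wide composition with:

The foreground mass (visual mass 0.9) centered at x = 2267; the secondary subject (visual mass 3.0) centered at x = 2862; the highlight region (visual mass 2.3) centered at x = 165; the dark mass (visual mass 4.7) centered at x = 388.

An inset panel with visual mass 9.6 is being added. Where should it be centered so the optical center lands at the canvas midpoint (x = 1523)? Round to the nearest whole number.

x ≈ 1916

With the inset panel, Σw becomes 0.9 + 3.0 + 2.3 + 4.7 + 9.6 = 20.5.
Along x: (12829.4 + 9.6·x) / 20.5 = 1523 (existing moment 0.9·2267 + 3.0·2862 + 2.3·165 + 4.7·388 = 12829.4) ⇒ x = (31221.5 − 12829.4) / 9.6 ≈ 1915.84.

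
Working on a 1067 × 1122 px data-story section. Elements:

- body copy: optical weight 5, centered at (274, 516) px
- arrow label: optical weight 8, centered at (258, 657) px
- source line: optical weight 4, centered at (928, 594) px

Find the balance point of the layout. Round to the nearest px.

(420, 601)

Σw = 5 + 8 + 4 = 17.
x: (5·274 + 8·258 + 4·928) / 17 = 7146 / 17 ≈ 420.35
y: (5·516 + 8·657 + 4·594) / 17 = 10212 / 17 ≈ 600.71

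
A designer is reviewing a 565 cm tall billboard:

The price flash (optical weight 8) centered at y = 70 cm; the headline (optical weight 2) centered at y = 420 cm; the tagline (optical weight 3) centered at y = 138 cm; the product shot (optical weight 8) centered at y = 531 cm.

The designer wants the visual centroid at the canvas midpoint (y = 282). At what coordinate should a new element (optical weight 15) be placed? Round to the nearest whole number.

With the new element, Σw becomes 8 + 2 + 3 + 8 + 15 = 36.
y: need Σw·y = 36·282 = 10152. Existing = 8·70 + 2·420 + 3·138 + 8·531 = 6062. Remainder 4090 / 15 ≈ 272.67.

y ≈ 273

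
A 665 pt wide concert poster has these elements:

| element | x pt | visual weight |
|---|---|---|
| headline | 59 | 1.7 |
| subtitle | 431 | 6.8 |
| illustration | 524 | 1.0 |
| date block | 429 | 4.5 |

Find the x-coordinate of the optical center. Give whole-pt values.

x ≈ 392

Weights sum to 1.7 + 6.8 + 1.0 + 4.5 = 14.0.
x-moment: 1.7·59 + 6.8·431 + 1.0·524 + 4.5·429 = 5485.6; centroid 5485.6/14.0 ≈ 391.83.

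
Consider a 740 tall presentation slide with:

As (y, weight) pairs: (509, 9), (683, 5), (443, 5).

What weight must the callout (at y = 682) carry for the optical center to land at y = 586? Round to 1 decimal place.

Fixed elements: Σw = 9 + 5 + 5 = 19, Σw·y = 9·509 + 5·683 + 5·443 = 10211.
Balance at y = 586 requires (10211 + w·682) / (19 + w) = 586.
So w = (586·19 − 10211)/(682 − 586) = 923/96 ≈ 9.61.

w ≈ 9.6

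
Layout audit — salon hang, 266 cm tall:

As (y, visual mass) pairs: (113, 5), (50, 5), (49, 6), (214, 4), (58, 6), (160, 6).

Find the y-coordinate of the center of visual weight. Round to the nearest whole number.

Total weight = 5 + 5 + 6 + 4 + 6 + 6 = 32.
Σw·y = 5·113 + 5·50 + 6·49 + 4·214 + 6·58 + 6·160 = 3273, so ȳ = 3273/32 ≈ 102.28.

y ≈ 102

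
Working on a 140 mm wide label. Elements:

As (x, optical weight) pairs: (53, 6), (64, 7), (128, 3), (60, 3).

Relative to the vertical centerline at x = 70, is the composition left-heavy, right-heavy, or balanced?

balanced

Total weight = 6 + 7 + 3 + 3 = 19.
x-moment: 6·53 + 7·64 + 3·128 + 3·60 = 1330; centroid 1330/19 ≈ 70.00.
That equals the midline 70 — balanced.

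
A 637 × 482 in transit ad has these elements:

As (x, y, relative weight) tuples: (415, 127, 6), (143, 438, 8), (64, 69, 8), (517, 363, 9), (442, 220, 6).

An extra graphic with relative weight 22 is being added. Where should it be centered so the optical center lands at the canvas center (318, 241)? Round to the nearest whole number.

New total weight: (6 + 8 + 8 + 9 + 6) + 22 = 59.
x: need Σw·x = 59·318 = 18762. Existing = 6·415 + 8·143 + 8·64 + 9·517 + 6·442 = 11451. Remainder 7311 / 22 ≈ 332.32.
y: need Σw·y = 59·241 = 14219. Existing = 6·127 + 8·438 + 8·69 + 9·363 + 6·220 = 9405. Remainder 4814 / 22 ≈ 218.82.

(332, 219)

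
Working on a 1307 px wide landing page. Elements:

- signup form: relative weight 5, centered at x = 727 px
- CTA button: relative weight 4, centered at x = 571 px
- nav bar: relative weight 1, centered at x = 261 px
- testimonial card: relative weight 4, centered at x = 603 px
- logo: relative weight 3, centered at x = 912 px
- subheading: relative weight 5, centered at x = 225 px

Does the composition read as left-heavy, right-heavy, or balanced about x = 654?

left-heavy

Σw = 5 + 4 + 1 + 4 + 3 + 5 = 22.
x: moment 12453 / weight 22 ≈ 566.05
Since 566.0 is left of 654, the composition reads left-heavy.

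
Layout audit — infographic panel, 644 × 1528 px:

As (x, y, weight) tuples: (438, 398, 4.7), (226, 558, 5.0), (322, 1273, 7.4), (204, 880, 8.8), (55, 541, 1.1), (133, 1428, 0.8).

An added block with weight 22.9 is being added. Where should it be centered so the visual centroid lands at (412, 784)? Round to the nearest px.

New total weight: (4.7 + 5.0 + 7.4 + 8.8 + 1.1 + 0.8) + 22.9 = 50.7.
Along x: (7533.5 + 22.9·x) / 50.7 = 412 (existing moment 4.7·438 + 5.0·226 + 7.4·322 + 8.8·204 + 1.1·55 + 0.8·133 = 7533.5) ⇒ x = (20888.4 − 7533.5) / 22.9 ≈ 583.18.
Along y: (23562.3 + 22.9·y) / 50.7 = 784 (existing moment 4.7·398 + 5.0·558 + 7.4·1273 + 8.8·880 + 1.1·541 + 0.8·1428 = 23562.3) ⇒ y = (39748.8 − 23562.3) / 22.9 ≈ 706.83.

(583, 707)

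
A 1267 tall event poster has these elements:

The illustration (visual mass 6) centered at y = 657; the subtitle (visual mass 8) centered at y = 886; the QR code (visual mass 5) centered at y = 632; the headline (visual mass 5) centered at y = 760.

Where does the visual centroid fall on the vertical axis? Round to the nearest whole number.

y ≈ 750

Weights sum to 6 + 8 + 5 + 5 = 24.
Σw·y = 6·657 + 8·886 + 5·632 + 5·760 = 17990, so ȳ = 17990/24 ≈ 749.58.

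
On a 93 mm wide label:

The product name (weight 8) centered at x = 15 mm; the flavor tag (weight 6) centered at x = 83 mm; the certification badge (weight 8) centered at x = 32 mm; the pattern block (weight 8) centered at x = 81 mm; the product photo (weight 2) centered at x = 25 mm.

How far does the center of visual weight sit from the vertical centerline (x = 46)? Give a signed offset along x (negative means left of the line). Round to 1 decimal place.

Total weight = 8 + 6 + 8 + 8 + 2 = 32.
Σw·x = 8·15 + 6·83 + 8·32 + 8·81 + 2·25 = 1572, so x̄ = 1572/32 ≈ 49.12.
Against x = 46, that's 49.12 − 46 = 3.12.

≈ 3.1 mm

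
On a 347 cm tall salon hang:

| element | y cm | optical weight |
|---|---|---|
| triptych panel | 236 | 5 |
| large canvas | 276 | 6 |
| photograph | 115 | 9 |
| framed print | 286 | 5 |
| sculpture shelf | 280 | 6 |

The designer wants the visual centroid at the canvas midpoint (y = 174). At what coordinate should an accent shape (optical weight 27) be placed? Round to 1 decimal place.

With the accent shape, Σw becomes 5 + 6 + 9 + 5 + 6 + 27 = 58.
Along y: (6981 + 27·y) / 58 = 174 (existing moment 5·236 + 6·276 + 9·115 + 5·286 + 6·280 = 6981) ⇒ y = (10092 − 6981) / 27 ≈ 115.22.

y ≈ 115.2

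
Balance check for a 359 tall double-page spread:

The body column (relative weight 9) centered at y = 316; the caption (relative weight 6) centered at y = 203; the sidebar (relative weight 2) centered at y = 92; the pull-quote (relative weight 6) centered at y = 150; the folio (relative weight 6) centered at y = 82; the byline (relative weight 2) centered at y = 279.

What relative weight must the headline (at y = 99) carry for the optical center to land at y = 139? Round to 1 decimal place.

w ≈ 47.2

Existing Σw = 31 (9 + 6 + 2 + 6 + 6 + 2); existing moment 9·316 + 6·203 + 2·92 + 6·150 + 6·82 + 2·279 = 6196.
For the centroid to hit 139: (6196 + w·99) / (31 + w) = 139.
Rearranging, w·(99 − 139) = 139·31 − 6196 = -1887, so w ≈ -1887/-40 = 47.17.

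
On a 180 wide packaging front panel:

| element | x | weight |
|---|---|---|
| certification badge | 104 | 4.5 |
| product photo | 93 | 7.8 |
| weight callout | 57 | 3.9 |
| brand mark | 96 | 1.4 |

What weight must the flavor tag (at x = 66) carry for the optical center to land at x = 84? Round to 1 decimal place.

Existing Σw = 17.6 (4.5 + 7.8 + 3.9 + 1.4); existing moment 4.5·104 + 7.8·93 + 3.9·57 + 1.4·96 = 1550.1.
Set Σw·x/Σw = 84: (1550.1 + 66w) = 84·(17.6 + w).
Solving: w = (84·17.6 − 1550.1) / (66 − 84) = -71.7 / -18 ≈ 3.98.

w ≈ 4.0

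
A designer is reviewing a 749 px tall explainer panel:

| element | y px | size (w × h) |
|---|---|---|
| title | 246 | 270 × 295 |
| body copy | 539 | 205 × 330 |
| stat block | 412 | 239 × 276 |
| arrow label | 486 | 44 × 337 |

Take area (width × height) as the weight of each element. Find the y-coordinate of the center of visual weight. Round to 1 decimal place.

y ≈ 396.5

Areas: title 270·295 = 79650, body copy 205·330 = 67650, stat block 239·276 = 65964, arrow label 44·337 = 14828. Total weight = 228092.
Σw·y = 79650·246 + 67650·539 + 65964·412 + 14828·486 = 90440826, so ȳ = 90440826/228092 ≈ 396.51.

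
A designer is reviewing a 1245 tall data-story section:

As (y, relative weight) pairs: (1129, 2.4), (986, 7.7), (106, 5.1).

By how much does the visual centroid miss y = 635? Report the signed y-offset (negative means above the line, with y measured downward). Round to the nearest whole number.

≈ 78

Σw = 2.4 + 7.7 + 5.1 = 15.2.
Σw·y = 2.4·1129 + 7.7·986 + 5.1·106 = 10842.4, so ȳ = 10842.4/15.2 ≈ 713.32.
Difference: 713.32 − 635 ≈ 78.32.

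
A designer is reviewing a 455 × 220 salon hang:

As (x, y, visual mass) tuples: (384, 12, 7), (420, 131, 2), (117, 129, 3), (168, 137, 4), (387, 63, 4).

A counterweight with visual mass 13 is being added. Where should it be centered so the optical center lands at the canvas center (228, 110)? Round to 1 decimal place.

With the counterweight, Σw becomes 7 + 2 + 3 + 4 + 4 + 13 = 33.
x: need Σw·x = 33·228 = 7524. Existing = 7·384 + 2·420 + 3·117 + 4·168 + 4·387 = 6099. Remainder 1425 / 13 ≈ 109.62.
y: need Σw·y = 33·110 = 3630. Existing = 7·12 + 2·131 + 3·129 + 4·137 + 4·63 = 1533. Remainder 2097 / 13 ≈ 161.31.

(109.6, 161.3)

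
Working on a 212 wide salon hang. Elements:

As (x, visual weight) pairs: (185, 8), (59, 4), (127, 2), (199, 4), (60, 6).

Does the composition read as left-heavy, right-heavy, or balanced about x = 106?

right-heavy

Σw = 8 + 4 + 2 + 4 + 6 = 24.
x-moment: 8·185 + 4·59 + 2·127 + 4·199 + 6·60 = 3126; centroid 3126/24 ≈ 130.25.
130.2 vs midline 106 → right-heavy.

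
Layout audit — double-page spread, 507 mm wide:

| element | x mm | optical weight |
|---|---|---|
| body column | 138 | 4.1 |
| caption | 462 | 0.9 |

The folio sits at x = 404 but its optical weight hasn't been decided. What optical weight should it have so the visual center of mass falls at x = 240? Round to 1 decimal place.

Existing Σw = 5.0 (4.1 + 0.9); existing moment 4.1·138 + 0.9·462 = 981.6.
Set Σw·x/Σw = 240: (981.6 + 404w) = 240·(5.0 + w).
Solving: w = (240·5.0 − 981.6) / (404 − 240) = 218.4 / 164 ≈ 1.33.

w ≈ 1.3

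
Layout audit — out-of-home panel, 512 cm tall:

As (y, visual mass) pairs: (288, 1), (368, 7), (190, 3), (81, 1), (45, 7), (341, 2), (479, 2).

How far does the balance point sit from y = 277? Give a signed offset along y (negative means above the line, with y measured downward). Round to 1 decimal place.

≈ -39.2 cm

Total weight = 1 + 7 + 3 + 1 + 7 + 2 + 2 = 23.
Σw·y = 5470; ȳ = 5470/23 ≈ 237.83.
Offset from y = 277: 237.83 − 277 ≈ -39.17.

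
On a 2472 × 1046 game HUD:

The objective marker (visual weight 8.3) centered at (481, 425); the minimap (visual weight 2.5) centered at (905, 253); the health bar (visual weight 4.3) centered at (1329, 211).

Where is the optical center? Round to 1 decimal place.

(792.7, 335.6)

Weights sum to 8.3 + 2.5 + 4.3 = 15.1.
x-moment: 8.3·481 + 2.5·905 + 4.3·1329 = 11969.5; centroid 11969.5/15.1 ≈ 792.68.
y-moment: 8.3·425 + 2.5·253 + 4.3·211 = 5067.3; centroid 5067.3/15.1 ≈ 335.58.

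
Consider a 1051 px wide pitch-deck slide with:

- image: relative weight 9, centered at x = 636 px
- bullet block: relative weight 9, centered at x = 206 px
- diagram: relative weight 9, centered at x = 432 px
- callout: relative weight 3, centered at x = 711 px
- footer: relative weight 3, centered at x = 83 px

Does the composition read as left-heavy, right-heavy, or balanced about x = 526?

Total weight = 9 + 9 + 9 + 3 + 3 = 33.
x-moment: 9·636 + 9·206 + 9·432 + 3·711 + 3·83 = 13848; centroid 13848/33 ≈ 419.64.
Since 419.6 is left of 526, the composition reads left-heavy.

left-heavy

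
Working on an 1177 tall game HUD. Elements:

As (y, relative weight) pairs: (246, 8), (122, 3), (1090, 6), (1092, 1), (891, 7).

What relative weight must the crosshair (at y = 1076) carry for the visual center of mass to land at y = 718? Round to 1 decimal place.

Existing Σw = 25 (8 + 3 + 6 + 1 + 7); existing moment 8·246 + 3·122 + 6·1090 + 1·1092 + 7·891 = 16203.
For the centroid to hit 718: (16203 + w·1076) / (25 + w) = 718.
So w = (718·25 − 16203)/(1076 − 718) = 1747/358 ≈ 4.88.

w ≈ 4.9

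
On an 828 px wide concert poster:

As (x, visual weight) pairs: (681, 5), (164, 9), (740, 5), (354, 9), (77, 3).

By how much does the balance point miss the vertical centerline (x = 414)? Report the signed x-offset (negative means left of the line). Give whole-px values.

Total weight = 5 + 9 + 5 + 9 + 3 = 31.
x: (5·681 + 9·164 + 5·740 + 9·354 + 3·77) / 31 = 11998 / 31 ≈ 387.03
Difference: 387.03 − 414 ≈ -26.97.

≈ -27 px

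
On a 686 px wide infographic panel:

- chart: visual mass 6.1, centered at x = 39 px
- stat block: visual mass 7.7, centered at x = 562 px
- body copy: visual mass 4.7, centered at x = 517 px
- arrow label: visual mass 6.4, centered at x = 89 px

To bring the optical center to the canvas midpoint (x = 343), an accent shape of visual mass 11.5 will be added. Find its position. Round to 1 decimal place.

x ≈ 427.9

With the accent shape, Σw becomes 6.1 + 7.7 + 4.7 + 6.4 + 11.5 = 36.4.
Along x: (7564.8 + 11.5·x) / 36.4 = 343 (existing moment 6.1·39 + 7.7·562 + 4.7·517 + 6.4·89 = 7564.8) ⇒ x = (12485.2 − 7564.8) / 11.5 ≈ 427.86.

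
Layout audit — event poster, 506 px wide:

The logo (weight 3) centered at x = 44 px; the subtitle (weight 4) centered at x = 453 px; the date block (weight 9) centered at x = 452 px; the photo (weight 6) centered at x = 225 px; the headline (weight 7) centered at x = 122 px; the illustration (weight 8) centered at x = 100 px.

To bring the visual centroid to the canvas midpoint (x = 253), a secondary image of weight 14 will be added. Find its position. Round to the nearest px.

After adding the secondary image, total weight = 3 + 4 + 9 + 6 + 7 + 8 + 14 = 51.
x: target moment 51×253 = 12903; current 3·44 + 4·453 + 9·452 + 6·225 + 7·122 + 8·100 = 9016; the secondary image supplies 3887, so x = 3887/14 ≈ 277.64.

x ≈ 278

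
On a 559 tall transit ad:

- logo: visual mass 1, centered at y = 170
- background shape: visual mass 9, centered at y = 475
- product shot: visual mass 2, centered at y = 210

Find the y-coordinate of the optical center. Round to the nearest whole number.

Weights sum to 1 + 9 + 2 = 12.
Σw·y = 1·170 + 9·475 + 2·210 = 4865, so ȳ = 4865/12 ≈ 405.42.

y ≈ 405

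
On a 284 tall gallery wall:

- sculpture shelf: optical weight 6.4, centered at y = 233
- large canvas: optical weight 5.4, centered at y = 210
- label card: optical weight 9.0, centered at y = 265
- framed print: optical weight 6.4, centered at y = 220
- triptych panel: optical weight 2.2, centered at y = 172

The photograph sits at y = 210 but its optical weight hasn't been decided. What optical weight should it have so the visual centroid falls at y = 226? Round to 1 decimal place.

w ≈ 9.5

Fixed elements: Σw = 6.4 + 5.4 + 9.0 + 6.4 + 2.2 = 29.4, Σw·y = 6.4·233 + 5.4·210 + 9.0·265 + 6.4·220 + 2.2·172 = 6796.6.
For the centroid to hit 226: (6796.6 + w·210) / (29.4 + w) = 226.
Rearranging, w·(210 − 226) = 226·29.4 − 6796.6 = -152.2, so w ≈ -152.2/-16 = 9.51.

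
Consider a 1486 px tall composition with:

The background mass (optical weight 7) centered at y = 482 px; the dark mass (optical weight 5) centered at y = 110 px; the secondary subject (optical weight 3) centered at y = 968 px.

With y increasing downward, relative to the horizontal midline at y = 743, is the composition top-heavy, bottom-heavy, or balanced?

Σw = 7 + 5 + 3 = 15.
y-moment: 7·482 + 5·110 + 3·968 = 6828; centroid 6828/15 ≈ 455.20.
Since 455.2 is above (smaller y than) 743, the composition reads top-heavy.

top-heavy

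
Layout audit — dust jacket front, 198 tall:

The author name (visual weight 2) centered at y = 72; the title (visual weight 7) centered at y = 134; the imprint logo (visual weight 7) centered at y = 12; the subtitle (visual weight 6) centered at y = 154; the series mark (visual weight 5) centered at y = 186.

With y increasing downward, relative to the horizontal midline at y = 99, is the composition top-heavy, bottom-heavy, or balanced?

Total weight = 2 + 7 + 7 + 6 + 5 = 27.
y: (2·72 + 7·134 + 7·12 + 6·154 + 5·186) / 27 = 3020 / 27 ≈ 111.85
111.9 lies below (larger y than) the midline 99, so the layout is bottom-heavy.

bottom-heavy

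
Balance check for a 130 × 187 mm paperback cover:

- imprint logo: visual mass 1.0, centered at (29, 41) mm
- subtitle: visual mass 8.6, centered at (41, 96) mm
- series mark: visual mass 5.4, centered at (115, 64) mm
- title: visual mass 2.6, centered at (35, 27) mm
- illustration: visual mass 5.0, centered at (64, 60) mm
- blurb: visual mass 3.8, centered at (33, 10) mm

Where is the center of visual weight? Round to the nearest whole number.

Weights sum to 1.0 + 8.6 + 5.4 + 2.6 + 5.0 + 3.8 = 26.4.
x: moment 1539.0 / weight 26.4 ≈ 58.30
Σw·y = 1620.4; ȳ = 1620.4/26.4 ≈ 61.38.

(58, 61)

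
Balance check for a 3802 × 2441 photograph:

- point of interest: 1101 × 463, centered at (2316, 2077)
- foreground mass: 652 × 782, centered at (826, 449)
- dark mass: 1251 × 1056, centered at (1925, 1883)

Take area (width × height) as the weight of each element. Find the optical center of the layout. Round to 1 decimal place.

(1770.8, 1612.9)

Taking area as weight: point of interest 1101·463 = 509763, foreground mass 652·782 = 509864, dark mass 1251·1056 = 1321056. Sum 2340683.
x-moment: 509763·2316 + 509864·826 + 1321056·1925 = 4144791572; centroid 4144791572/2340683 ≈ 1770.76.
y-moment: 509763·2077 + 509864·449 + 1321056·1883 = 3775255135; centroid 3775255135/2340683 ≈ 1612.89.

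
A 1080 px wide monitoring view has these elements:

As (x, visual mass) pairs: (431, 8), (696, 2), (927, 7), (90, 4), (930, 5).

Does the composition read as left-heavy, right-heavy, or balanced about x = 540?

Weights sum to 8 + 2 + 7 + 4 + 5 = 26.
Σw·x = 8·431 + 2·696 + 7·927 + 4·90 + 5·930 = 16339, so x̄ = 16339/26 ≈ 628.42.
628.4 lies right of the midline 540, so the layout is right-heavy.

right-heavy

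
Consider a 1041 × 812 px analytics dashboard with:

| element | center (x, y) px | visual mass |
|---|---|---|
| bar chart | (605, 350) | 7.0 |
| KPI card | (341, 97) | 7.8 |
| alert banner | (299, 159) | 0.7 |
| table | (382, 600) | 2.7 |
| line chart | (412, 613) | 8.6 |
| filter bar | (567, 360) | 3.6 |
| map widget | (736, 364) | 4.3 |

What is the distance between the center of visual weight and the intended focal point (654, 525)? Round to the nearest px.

Σw = 7.0 + 7.8 + 0.7 + 2.7 + 8.6 + 3.6 + 4.3 = 34.7.
Σw·x = 7.0·605 + 7.8·341 + 0.7·299 + 2.7·382 + 8.6·412 + 3.6·567 + 4.3·736 = 16884.7, so x̄ = 16884.7/34.7 ≈ 486.59.
Σw·y = 7.0·350 + 7.8·97 + 0.7·159 + 2.7·600 + 8.6·613 + 3.6·360 + 4.3·364 = 13070.9, so ȳ = 13070.9/34.7 ≈ 376.68.
Offset from (654, 525): Δx ≈ -167.41, Δy ≈ -148.32; distance = √(Δx² + Δy²) ≈ 223.66.

≈ 224 px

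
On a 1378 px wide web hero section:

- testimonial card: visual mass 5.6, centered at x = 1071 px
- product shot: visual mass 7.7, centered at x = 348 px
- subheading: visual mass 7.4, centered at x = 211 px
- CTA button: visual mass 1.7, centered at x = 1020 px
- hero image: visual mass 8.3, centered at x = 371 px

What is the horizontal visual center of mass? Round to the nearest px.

Total weight = 5.6 + 7.7 + 7.4 + 1.7 + 8.3 = 30.7.
x-moment: 5.6·1071 + 7.7·348 + 7.4·211 + 1.7·1020 + 8.3·371 = 15051.9; centroid 15051.9/30.7 ≈ 490.29.

x ≈ 490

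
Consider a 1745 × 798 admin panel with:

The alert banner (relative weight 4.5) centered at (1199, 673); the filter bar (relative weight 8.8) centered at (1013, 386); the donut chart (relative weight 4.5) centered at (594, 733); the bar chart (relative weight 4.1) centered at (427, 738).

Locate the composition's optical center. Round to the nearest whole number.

(855, 582)

Total weight = 4.5 + 8.8 + 4.5 + 4.1 = 21.9.
x-moment: 4.5·1199 + 8.8·1013 + 4.5·594 + 4.1·427 = 18733.6; centroid 18733.6/21.9 ≈ 855.42.
y-moment: 4.5·673 + 8.8·386 + 4.5·733 + 4.1·738 = 12749.6; centroid 12749.6/21.9 ≈ 582.17.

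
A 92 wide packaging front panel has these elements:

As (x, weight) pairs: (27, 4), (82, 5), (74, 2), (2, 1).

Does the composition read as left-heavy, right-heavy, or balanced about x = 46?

Total weight = 4 + 5 + 2 + 1 = 12.
Σw·x = 4·27 + 5·82 + 2·74 + 1·2 = 668, so x̄ = 668/12 ≈ 55.67.
55.7 vs midline 46 → right-heavy.

right-heavy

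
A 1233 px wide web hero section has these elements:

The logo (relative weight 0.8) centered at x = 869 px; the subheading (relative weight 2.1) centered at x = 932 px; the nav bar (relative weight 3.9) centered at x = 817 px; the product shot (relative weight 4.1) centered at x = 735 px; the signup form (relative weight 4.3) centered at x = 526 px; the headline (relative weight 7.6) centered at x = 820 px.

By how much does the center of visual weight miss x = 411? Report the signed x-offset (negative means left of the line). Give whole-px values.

Weights sum to 0.8 + 2.1 + 3.9 + 4.1 + 4.3 + 7.6 = 22.8.
x: (0.8·869 + 2.1·932 + 3.9·817 + 4.1·735 + 4.3·526 + 7.6·820) / 22.8 = 17346.0 / 22.8 ≈ 760.79
Against x = 411, that's 760.79 − 411 = 349.79.

≈ 350 px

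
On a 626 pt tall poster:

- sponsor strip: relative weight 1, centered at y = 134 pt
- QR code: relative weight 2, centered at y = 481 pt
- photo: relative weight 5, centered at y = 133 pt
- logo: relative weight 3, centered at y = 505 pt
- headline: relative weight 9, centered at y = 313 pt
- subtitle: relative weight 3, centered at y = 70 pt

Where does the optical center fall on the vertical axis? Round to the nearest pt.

Weights sum to 1 + 2 + 5 + 3 + 9 + 3 = 23.
Σw·y = 1·134 + 2·481 + 5·133 + 3·505 + 9·313 + 3·70 = 6303, so ȳ = 6303/23 ≈ 274.04.

y ≈ 274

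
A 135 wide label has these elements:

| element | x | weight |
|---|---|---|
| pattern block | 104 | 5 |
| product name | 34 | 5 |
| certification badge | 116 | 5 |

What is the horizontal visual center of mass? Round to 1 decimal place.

x ≈ 84.7

Σw = 5 + 5 + 5 = 15.
Σw·x = 5·104 + 5·34 + 5·116 = 1270, so x̄ = 1270/15 ≈ 84.67.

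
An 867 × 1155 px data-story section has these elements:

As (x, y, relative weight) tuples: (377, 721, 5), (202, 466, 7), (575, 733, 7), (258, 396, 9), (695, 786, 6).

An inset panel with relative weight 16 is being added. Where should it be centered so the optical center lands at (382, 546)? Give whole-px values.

(330, 439)

New total weight: (5 + 7 + 7 + 9 + 6) + 16 = 50.
Along x: (13816 + 16·x) / 50 = 382 (existing moment 5·377 + 7·202 + 7·575 + 9·258 + 6·695 = 13816) ⇒ x = (19100 − 13816) / 16 ≈ 330.25.
Along y: (20278 + 16·y) / 50 = 546 (existing moment 5·721 + 7·466 + 7·733 + 9·396 + 6·786 = 20278) ⇒ y = (27300 − 20278) / 16 ≈ 438.88.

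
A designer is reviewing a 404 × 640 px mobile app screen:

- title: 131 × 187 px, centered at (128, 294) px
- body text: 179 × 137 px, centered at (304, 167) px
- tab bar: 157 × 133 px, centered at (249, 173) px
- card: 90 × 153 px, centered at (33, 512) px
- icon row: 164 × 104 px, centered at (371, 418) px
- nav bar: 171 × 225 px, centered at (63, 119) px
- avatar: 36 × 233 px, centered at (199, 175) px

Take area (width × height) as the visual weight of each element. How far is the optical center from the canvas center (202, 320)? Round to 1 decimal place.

≈ 84.7 px

Areas: title 131·187 = 24497, body text 179·137 = 24523, tab bar 157·133 = 20881, card 90·153 = 13770, icon row 164·104 = 17056, nav bar 171·225 = 38475, avatar 36·233 = 8388. Total weight = 147590.
x: (24497·128 + 24523·304 + 20881·249 + 13770·33 + 17056·371 + 38475·63 + 8388·199) / 147590 = 26665300 / 147590 ≈ 180.67
y: (24497·294 + 24523·167 + 20881·173 + 13770·512 + 17056·418 + 38475·119 + 8388·175) / 147590 = 35135945 / 147590 ≈ 238.06
Relative to (202, 320): Δ = (-21.33, -81.94); |Δ| = √(-21.33² + -81.94²) ≈ 84.67.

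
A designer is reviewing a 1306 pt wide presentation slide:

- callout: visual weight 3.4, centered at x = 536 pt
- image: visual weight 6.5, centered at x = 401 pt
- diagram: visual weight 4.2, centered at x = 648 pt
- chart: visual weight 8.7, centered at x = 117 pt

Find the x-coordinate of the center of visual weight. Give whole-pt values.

x ≈ 358

Total weight = 3.4 + 6.5 + 4.2 + 8.7 = 22.8.
x-moment: 3.4·536 + 6.5·401 + 4.2·648 + 8.7·117 = 8168.4; centroid 8168.4/22.8 ≈ 358.26.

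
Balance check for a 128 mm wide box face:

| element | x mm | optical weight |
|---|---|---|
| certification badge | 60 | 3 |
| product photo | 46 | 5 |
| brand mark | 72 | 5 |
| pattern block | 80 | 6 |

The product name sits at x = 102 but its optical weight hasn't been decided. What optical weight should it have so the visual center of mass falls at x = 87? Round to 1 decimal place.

w ≈ 26.9

Existing Σw = 19 (3 + 5 + 5 + 6); existing moment 3·60 + 5·46 + 5·72 + 6·80 = 1250.
For the centroid to hit 87: (1250 + w·102) / (19 + w) = 87.
Solving: w = (87·19 − 1250) / (102 − 87) = 403 / 15 ≈ 26.87.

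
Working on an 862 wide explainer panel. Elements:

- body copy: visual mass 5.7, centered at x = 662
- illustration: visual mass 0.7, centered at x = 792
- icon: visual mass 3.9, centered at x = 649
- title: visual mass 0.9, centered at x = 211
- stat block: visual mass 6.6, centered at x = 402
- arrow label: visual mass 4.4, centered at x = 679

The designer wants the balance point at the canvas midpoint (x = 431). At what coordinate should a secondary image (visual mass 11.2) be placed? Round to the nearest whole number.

With the secondary image, Σw becomes 5.7 + 0.7 + 3.9 + 0.9 + 6.6 + 4.4 + 11.2 = 33.4.
Along x: (12689.6 + 11.2·x) / 33.4 = 431 (existing moment 5.7·662 + 0.7·792 + 3.9·649 + 0.9·211 + 6.6·402 + 4.4·679 = 12689.6) ⇒ x = (14395.4 − 12689.6) / 11.2 ≈ 152.30.

x ≈ 152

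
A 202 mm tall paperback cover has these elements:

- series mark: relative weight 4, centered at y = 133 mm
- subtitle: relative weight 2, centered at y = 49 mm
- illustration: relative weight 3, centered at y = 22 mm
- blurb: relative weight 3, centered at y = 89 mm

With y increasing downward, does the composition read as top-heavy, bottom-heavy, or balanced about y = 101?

Weights sum to 4 + 2 + 3 + 3 = 12.
y: (4·133 + 2·49 + 3·22 + 3·89) / 12 = 963 / 12 ≈ 80.25
80.2 vs midline 101 → top-heavy.

top-heavy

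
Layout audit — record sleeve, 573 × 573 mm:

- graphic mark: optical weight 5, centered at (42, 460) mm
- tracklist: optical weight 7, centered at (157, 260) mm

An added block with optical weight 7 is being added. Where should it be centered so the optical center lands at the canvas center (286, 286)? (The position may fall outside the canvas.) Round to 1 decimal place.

After adding the added block, total weight = 5 + 7 + 7 = 19.
x: need Σw·x = 19·286 = 5434. Existing = 5·42 + 7·157 = 1309. Remainder 4125 / 7 ≈ 589.29.
y: need Σw·y = 19·286 = 5434. Existing = 5·460 + 7·260 = 4120. Remainder 1314 / 7 ≈ 187.71.

(589.3, 187.7)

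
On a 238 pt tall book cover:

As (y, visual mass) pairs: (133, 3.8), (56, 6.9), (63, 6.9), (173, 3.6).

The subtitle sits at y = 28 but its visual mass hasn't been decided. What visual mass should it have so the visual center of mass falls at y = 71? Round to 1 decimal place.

Fixed elements: Σw = 3.8 + 6.9 + 6.9 + 3.6 = 21.2, Σw·y = 3.8·133 + 6.9·56 + 6.9·63 + 3.6·173 = 1949.3.
Set Σw·y/Σw = 71: (1949.3 + 28w) = 71·(21.2 + w).
Rearranging, w·(28 − 71) = 71·21.2 − 1949.3 = -444.1, so w ≈ -444.1/-43 = 10.33.

w ≈ 10.3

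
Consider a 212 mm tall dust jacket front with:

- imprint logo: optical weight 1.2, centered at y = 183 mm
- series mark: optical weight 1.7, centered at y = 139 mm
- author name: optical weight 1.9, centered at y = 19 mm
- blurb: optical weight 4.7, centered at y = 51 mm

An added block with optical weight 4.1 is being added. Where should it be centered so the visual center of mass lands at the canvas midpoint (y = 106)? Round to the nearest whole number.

y ≈ 173

After adding the added block, total weight = 1.2 + 1.7 + 1.9 + 4.7 + 4.1 = 13.6.
y: target moment 13.6×106 = 1441.6; current 1.2·183 + 1.7·139 + 1.9·19 + 4.7·51 = 731.7; the added block supplies 709.9, so y = 709.9/4.1 ≈ 173.15.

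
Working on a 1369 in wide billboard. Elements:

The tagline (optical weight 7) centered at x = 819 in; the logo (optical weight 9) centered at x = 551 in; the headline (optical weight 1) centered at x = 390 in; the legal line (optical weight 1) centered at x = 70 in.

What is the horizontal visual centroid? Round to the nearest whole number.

Total weight = 7 + 9 + 1 + 1 = 18.
x-moment: 7·819 + 9·551 + 1·390 + 1·70 = 11152; centroid 11152/18 ≈ 619.56.

x ≈ 620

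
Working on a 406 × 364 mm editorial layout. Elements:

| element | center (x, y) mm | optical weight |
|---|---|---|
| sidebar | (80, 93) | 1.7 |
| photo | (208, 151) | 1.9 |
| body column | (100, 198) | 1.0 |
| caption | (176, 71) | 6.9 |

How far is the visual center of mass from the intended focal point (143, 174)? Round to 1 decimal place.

≈ 77.5 mm

Σw = 1.7 + 1.9 + 1.0 + 6.9 = 11.5.
x-moment: 1.7·80 + 1.9·208 + 1.0·100 + 6.9·176 = 1845.6; centroid 1845.6/11.5 ≈ 160.49.
y-moment: 1.7·93 + 1.9·151 + 1.0·198 + 6.9·71 = 1132.9; centroid 1132.9/11.5 ≈ 98.51.
Offset from (143, 174): Δx ≈ 17.49, Δy ≈ -75.49; distance = √(Δx² + Δy²) ≈ 77.49.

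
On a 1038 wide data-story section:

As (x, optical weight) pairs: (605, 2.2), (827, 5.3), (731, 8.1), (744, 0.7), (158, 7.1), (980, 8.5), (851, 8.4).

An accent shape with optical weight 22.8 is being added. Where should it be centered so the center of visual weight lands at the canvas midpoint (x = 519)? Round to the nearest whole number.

x ≈ 175

After adding the accent shape, total weight = 2.2 + 5.3 + 8.1 + 0.7 + 7.1 + 8.5 + 8.4 + 22.8 = 63.1.
x: target moment 63.1×519 = 32748.9; current 2.2·605 + 5.3·827 + 8.1·731 + 0.7·744 + 7.1·158 + 8.5·980 + 8.4·851 = 28756.2; the accent shape supplies 3992.7, so x = 3992.7/22.8 ≈ 175.12.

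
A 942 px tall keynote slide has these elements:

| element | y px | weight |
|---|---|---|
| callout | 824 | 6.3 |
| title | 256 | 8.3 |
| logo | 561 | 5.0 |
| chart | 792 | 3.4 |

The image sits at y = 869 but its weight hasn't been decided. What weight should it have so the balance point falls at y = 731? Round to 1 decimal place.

w ≈ 29.0

Existing Σw = 23.0 (6.3 + 8.3 + 5.0 + 3.4); existing moment 6.3·824 + 8.3·256 + 5.0·561 + 3.4·792 = 12813.8.
For the centroid to hit 731: (12813.8 + w·869) / (23.0 + w) = 731.
Solving: w = (731·23.0 − 12813.8) / (869 − 731) = 3999.2 / 138 ≈ 28.98.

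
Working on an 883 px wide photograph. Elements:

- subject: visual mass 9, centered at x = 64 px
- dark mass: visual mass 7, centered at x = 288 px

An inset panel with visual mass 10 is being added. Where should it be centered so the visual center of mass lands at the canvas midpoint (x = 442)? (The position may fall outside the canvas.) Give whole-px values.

x ≈ 890

After adding the inset panel, total weight = 9 + 7 + 10 = 26.
x: need Σw·x = 26·442 = 11492. Existing = 9·64 + 7·288 = 2592. Remainder 8900 / 10 ≈ 890.00.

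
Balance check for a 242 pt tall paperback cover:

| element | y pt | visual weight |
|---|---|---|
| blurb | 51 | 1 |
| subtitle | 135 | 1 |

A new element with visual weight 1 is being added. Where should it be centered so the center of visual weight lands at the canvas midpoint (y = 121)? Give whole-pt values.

y ≈ 177

With the new element, Σw becomes 1 + 1 + 1 = 3.
y: target moment 3×121 = 363; current 1·51 + 1·135 = 186; the new element supplies 177, so y = 177/1 ≈ 177.00.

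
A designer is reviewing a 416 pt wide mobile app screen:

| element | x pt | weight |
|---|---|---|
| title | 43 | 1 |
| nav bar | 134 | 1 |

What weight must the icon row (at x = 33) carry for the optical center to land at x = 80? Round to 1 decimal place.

w ≈ 0.4

Fixed elements: Σw = 1 + 1 = 2, Σw·x = 1·43 + 1·134 = 177.
Balance at x = 80 requires (177 + w·33) / (2 + w) = 80.
So w = (80·2 − 177)/(33 − 80) = -17/-47 ≈ 0.36.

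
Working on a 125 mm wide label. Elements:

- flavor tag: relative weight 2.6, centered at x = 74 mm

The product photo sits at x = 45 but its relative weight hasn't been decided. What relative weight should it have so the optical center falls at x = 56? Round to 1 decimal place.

w ≈ 4.3

Known: weight 2.6 with moment 2.6·74 = 192.4.
For the centroid to hit 56: (192.4 + w·45) / (2.6 + w) = 56.
Rearranging, w·(45 − 56) = 56·2.6 − 192.4 = -46.8, so w ≈ -46.8/-11 = 4.25.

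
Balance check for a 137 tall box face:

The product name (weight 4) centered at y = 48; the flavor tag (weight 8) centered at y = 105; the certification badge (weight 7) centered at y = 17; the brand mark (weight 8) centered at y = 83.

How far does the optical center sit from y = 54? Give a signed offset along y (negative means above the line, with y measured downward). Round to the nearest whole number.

≈ 13

Weights sum to 4 + 8 + 7 + 8 = 27.
y: (4·48 + 8·105 + 7·17 + 8·83) / 27 = 1815 / 27 ≈ 67.22
Difference: 67.22 − 54 ≈ 13.22.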